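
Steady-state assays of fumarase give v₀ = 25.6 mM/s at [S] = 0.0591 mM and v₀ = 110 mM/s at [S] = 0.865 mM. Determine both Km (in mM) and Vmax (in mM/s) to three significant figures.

Km = 0.276 mM; Vmax = 145 mM/s

In reciprocal form, 1/v = (Km/Vmax)·(1/[S]) + 1/Vmax. The two points give (1/[S], 1/v) = (16.92, 0.03906) and (1.156, 0.009091).
Slope = (0.03906 − 0.009091)/(16.92 − 1.156) = 0.001901; intercept = 0.03906 − 0.001901×16.92 = 0.006893.
Vmax = 1/intercept = 145 mM/s; Km = slope × Vmax = 0.001901 × 145 = 0.276 mM.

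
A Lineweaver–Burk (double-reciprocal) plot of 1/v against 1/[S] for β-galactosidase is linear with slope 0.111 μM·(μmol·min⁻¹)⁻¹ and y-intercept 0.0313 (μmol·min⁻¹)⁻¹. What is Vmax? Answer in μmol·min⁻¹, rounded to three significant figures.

The y-intercept of a Lineweaver–Burk plot equals 1/Vmax, so Vmax = 1/0.0313 = 31.9 μmol·min⁻¹.

31.9 μmol·min⁻¹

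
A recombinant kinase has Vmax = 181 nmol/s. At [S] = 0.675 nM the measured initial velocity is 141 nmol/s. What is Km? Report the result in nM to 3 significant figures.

v/Vmax = 141/181 = 0.7790 = [S]/(Km+[S]).
So Km + [S] = [S]/0.7790 = 0.8665 nM, giving Km = 0.8665 − 0.675 = 0.191 nM.

0.191 nM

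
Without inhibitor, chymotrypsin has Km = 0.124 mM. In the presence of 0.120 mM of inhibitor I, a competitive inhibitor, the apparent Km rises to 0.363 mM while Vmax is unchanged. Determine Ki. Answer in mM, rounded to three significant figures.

0.0623 mM

Competitive: Km,app = α·Km with α = 1 + [I]/Ki.
α = Km,app/Km = 0.363/0.124 = 2.927.
Since α = 1 + [I]/Ki, [I]/Ki = 2.927 − 1 = 1.927 and Ki = 0.120/1.927 = 0.0623 mM.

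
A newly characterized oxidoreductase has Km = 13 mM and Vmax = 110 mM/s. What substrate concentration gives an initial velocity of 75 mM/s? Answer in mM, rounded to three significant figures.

Rearranging v = Vmax[S]/(Km+[S]) gives [S] = Km·v/(Vmax − v).
[S] = 13 × 75 / (110 − 75) = 975.0/35.00 = 27.9 mM.

27.9 mM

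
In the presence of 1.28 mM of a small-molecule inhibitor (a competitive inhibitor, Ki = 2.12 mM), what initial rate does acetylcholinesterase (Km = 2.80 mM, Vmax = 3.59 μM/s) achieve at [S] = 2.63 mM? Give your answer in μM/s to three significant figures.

1.33 μM/s

α = 1 + [I]/Ki = 1 + 1.28/2.12 = 1.604.
For a competitive inhibitor, Vmax is unchanged and the apparent Km becomes α·Km: Km,app = 4.49 mM, Vmax,app = 3.59 μM/s.
v = Vmax,app·[S]/(Km,app + [S]) = 3.59 × 2.63/(4.49 + 2.63) = 1.33 μM/s.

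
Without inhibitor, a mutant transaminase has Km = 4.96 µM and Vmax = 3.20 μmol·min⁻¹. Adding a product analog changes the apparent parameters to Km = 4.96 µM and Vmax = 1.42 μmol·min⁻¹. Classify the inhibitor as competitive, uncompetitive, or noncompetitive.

noncompetitive

Vmax decreases (3.20 → 1.42 μmol·min⁻¹) while Km is unchanged — pure noncompetitive inhibition.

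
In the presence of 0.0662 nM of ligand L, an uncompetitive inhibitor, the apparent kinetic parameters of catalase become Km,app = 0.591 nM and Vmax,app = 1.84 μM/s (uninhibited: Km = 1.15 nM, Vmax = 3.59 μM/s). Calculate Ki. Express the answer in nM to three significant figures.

Uncompetitive: Vmax,app = Vmax/α (and Km,app = Km/α) with α = 1 + [I]/Ki.
α = Vmax/Vmax,app = 3.59/1.84 = 1.951.
Ki = [I]/(α − 1) = 0.0662/0.9511 = 0.0696 nM.

0.0696 nM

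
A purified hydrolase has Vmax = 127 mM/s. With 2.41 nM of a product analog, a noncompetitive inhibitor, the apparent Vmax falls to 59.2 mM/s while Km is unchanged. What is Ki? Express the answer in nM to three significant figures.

2.10 nM

Noncompetitive: Vmax,app = Vmax/α with α = 1 + [I]/Ki.
α = Vmax/Vmax,app = 127/59.2 = 2.145.
Ki = [I]/(α − 1) = 2.41/1.145 = 2.10 nM.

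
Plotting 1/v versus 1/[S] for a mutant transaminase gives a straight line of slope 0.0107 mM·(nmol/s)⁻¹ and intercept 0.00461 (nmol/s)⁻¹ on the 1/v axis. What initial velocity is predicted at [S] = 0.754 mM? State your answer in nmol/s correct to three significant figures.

53.2 nmol/s

The y-intercept is 1/Vmax, so Vmax = 1/0.00461 = 217 nmol/s.
The slope is Km/Vmax, so Km = 0.0107 × 217 = 2.32 mM.
Then v = 217 × 0.754/(2.32 + 0.754) = 53.2 nmol/s.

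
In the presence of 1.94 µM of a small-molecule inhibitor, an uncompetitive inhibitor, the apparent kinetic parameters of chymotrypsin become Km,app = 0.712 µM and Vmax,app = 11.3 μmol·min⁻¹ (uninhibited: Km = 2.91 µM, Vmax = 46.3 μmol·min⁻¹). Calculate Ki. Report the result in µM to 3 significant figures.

0.626 µM

Uncompetitive: Vmax,app = Vmax/α (and Km,app = Km/α) with α = 1 + [I]/Ki.
α = Vmax/Vmax,app = 46.3/11.3 = 4.097.
Since α = 1 + [I]/Ki, [I]/Ki = 4.097 − 1 = 3.097 and Ki = 1.94/3.097 = 0.626 µM.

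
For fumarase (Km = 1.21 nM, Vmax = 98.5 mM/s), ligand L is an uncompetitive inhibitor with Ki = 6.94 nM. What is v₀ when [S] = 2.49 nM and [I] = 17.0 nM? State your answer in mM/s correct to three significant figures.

25.0 mM/s

With α = 1 + [I]/Ki = 1 + 17.0/6.94 = 3.450, the uncompetitive rate law is v = (Vmax/α)·[S] / (Km/α + [S]).
v = (98.5/3.450)×2.49 / (1.21/3.450 + 2.49) = 71.10/2.841 = 25.0 mM/s.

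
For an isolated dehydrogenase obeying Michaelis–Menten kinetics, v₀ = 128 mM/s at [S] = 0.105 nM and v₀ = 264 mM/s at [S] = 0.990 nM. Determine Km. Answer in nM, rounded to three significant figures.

From v = Vmax[S]/(Km+[S]), each point gives Vmax = v(Km+[S])/[S].
Equating: 128(Km+0.105)/0.105 = 264(Km+0.990)/0.990.
1219·Km + 128 = 266.7·Km + 264, so (1219 − 266.7)·Km = 264 − 128.
Km = 136.0/952.4 = 0.143 nM; then Vmax = 128(0.143+0.105)/0.105 = 302 mM/s.

0.143 nM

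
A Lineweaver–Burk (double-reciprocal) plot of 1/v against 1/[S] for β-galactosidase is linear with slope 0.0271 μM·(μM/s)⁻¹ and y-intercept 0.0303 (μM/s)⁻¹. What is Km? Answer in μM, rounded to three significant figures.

y-intercept = 1/Vmax ⇒ Vmax = 33.0 μM/s; slope = Km/Vmax ⇒ Km = slope × Vmax.
Km = 0.0271 × 33.0 = 0.894 μM.

0.894 μM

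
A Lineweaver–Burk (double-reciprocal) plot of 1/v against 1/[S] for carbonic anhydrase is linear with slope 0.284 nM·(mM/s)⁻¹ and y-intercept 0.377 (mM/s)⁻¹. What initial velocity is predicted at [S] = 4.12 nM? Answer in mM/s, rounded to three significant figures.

The y-intercept is 1/Vmax, so Vmax = 1/0.377 = 2.65 mM/s.
The slope is Km/Vmax, so Km = 0.284 × 2.65 = 0.753 nM.
Then v = 2.65 × 4.12/(0.753 + 4.12) = 2.24 mM/s.

2.24 mM/s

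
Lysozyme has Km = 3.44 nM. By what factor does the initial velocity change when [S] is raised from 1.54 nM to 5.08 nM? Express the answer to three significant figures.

Since Vmax cancels, v₂/v₁ = [S]₂(Km+[S]₁) / [S]₁(Km+[S]₂).
= 5.08×(3.44+1.54) / (1.54×(3.44+5.08)) = 25.30/13.12 = 1.93.

1.93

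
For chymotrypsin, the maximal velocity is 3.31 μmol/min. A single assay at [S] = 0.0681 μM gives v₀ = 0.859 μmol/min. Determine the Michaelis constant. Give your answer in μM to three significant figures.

From v = Vmax[S]/(Km+[S]), Km = [S](Vmax − v)/v.
Km = 0.0681 × (3.31 − 0.859) / 0.859 = 0.1669/0.859 = 0.194 μM.

0.194 μM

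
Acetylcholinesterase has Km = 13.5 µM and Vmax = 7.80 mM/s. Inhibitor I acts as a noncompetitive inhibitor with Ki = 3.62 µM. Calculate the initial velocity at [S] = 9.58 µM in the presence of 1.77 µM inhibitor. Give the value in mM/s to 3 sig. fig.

α = 1 + [I]/Ki = 1 + 1.77/3.62 = 1.489.
For a noncompetitive inhibitor, Vmax is reduced to Vmax/α while Km is unchanged: Km,app = 13.5 µM, Vmax,app = 5.24 mM/s.
v = Vmax,app·[S]/(Km,app + [S]) = 5.24 × 9.58/(13.5 + 9.58) = 2.17 mM/s.

2.17 mM/s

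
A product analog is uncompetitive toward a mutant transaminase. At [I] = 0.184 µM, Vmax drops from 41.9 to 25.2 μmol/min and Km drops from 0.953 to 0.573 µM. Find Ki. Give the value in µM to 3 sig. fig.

Uncompetitive: Vmax,app = Vmax/α (and Km,app = Km/α) with α = 1 + [I]/Ki.
α = Vmax/Vmax,app = 41.9/25.2 = 1.663.
Since α = 1 + [I]/Ki, [I]/Ki = 1.663 − 1 = 0.6627 and Ki = 0.184/0.6627 = 0.278 µM.

0.278 µM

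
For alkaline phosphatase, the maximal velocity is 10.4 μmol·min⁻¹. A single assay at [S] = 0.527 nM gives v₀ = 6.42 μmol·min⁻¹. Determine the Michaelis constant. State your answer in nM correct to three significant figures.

0.327 nM

v/Vmax = 6.42/10.4 = 0.6173 = [S]/(Km+[S]).
So Km + [S] = [S]/0.6173 = 0.8537 nM, giving Km = 0.8537 − 0.527 = 0.327 nM.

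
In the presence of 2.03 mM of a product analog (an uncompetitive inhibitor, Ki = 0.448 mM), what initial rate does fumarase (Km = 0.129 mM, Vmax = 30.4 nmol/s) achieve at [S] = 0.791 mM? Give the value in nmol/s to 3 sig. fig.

With α = 1 + [I]/Ki = 1 + 2.03/0.448 = 5.531, the uncompetitive rate law is v = (Vmax/α)·[S] / (Km/α + [S]).
v = (30.4/5.531)×0.791 / (0.129/5.531 + 0.791) = 4.347/0.8143 = 5.34 nmol/s.

5.34 nmol/s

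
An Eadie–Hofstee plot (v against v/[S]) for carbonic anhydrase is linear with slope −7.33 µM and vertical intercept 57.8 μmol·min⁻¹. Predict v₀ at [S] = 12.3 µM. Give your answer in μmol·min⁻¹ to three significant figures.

36.2 μmol·min⁻¹

In the Eadie–Hofstee form v = Vmax − Km·(v/[S]), the slope is −Km and the intercept is Vmax, so Km = 7.33 µM and Vmax = 57.8 μmol·min⁻¹.
v = 57.8 × 12.3/(7.33 + 12.3) = 36.2 μmol·min⁻¹.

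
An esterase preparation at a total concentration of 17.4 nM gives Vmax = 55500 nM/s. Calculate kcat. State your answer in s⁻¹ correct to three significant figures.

kcat = Vmax/[E]total = 55500 nM/s / 17.4 nM = 3190 s⁻¹.

3190 s⁻¹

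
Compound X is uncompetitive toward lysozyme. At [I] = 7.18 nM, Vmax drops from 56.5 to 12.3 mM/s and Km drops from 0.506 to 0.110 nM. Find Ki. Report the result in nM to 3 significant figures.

2.00 nM

Uncompetitive: Vmax,app = Vmax/α (and Km,app = Km/α) with α = 1 + [I]/Ki.
α = Vmax/Vmax,app = 56.5/12.3 = 4.593.
Since α = 1 + [I]/Ki, [I]/Ki = 4.593 − 1 = 3.593 and Ki = 7.18/3.593 = 2.00 nM.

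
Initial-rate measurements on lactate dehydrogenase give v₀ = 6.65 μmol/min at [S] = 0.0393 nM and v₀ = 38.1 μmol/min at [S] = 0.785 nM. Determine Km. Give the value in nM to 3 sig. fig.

0.261 nM

From v = Vmax[S]/(Km+[S]), each point gives Vmax = v(Km+[S])/[S].
Equating: 6.65(Km+0.0393)/0.0393 = 38.1(Km+0.785)/0.785.
169.2·Km + 6.65 = 48.54·Km + 38.1, so (169.2 − 48.54)·Km = 38.1 − 6.65.
Km = 31.45/120.7 = 0.261 nM; then Vmax = 6.65(0.261+0.0393)/0.0393 = 50.7 μmol/min.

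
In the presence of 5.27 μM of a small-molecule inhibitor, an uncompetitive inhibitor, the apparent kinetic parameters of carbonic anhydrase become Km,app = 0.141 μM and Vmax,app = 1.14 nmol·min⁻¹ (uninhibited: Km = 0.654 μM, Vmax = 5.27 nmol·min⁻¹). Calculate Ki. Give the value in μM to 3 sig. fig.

Uncompetitive: Vmax,app = Vmax/α (and Km,app = Km/α) with α = 1 + [I]/Ki.
α = Vmax/Vmax,app = 5.27/1.14 = 4.623.
Since α = 1 + [I]/Ki, [I]/Ki = 4.623 − 1 = 3.623 and Ki = 5.27/3.623 = 1.45 μM.

1.45 μM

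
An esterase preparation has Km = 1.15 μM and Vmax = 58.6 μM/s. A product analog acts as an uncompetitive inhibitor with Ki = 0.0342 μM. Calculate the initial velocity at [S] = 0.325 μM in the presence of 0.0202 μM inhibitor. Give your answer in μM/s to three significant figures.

11.4 μM/s

With α = 1 + [I]/Ki = 1 + 0.0202/0.0342 = 1.591, the uncompetitive rate law is v = (Vmax/α)·[S] / (Km/α + [S]).
v = (58.6/1.591)×0.325 / (1.15/1.591 + 0.325) = 11.97/1.048 = 11.4 μM/s.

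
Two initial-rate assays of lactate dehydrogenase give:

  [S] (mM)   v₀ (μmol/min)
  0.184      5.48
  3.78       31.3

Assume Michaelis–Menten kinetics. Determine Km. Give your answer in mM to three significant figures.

1.20 mM

In reciprocal form, 1/v = (Km/Vmax)·(1/[S]) + 1/Vmax. The two points give (1/[S], 1/v) = (5.435, 0.1825) and (0.2646, 0.03195).
Slope = (0.1825 − 0.03195)/(5.435 − 0.2646) = 0.02912; intercept = 0.1825 − 0.02912×5.435 = 0.02425.
Vmax = 1/intercept = 41.2 μmol/min; Km = slope × Vmax = 0.02912 × 41.2 = 1.20 mM.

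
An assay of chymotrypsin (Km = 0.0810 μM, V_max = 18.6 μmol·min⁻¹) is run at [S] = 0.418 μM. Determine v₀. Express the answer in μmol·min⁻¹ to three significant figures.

15.6 μmol·min⁻¹

[S]/(Km+[S]) = 0.418/0.4990 = 0.8377, the fractional saturation.
v = 0.8377 × Vmax = 0.8377 × 18.6 = 15.6 μmol·min⁻¹.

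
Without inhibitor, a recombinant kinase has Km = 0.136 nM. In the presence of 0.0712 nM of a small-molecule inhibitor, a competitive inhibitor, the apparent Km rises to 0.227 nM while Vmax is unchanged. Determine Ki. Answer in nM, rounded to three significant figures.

Competitive: Km,app = α·Km with α = 1 + [I]/Ki.
α = Km,app/Km = 0.227/0.136 = 1.669.
Since α = 1 + [I]/Ki, [I]/Ki = 1.669 − 1 = 0.6691 and Ki = 0.0712/0.6691 = 0.106 nM.

0.106 nM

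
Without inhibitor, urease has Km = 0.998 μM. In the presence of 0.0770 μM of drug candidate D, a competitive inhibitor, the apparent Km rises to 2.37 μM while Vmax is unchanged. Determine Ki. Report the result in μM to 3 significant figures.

0.0560 μM

Competitive: Km,app = α·Km with α = 1 + [I]/Ki.
α = Km,app/Km = 2.37/0.998 = 2.375.
Ki = [I]/(α − 1) = 0.0770/1.375 = 0.0560 μM.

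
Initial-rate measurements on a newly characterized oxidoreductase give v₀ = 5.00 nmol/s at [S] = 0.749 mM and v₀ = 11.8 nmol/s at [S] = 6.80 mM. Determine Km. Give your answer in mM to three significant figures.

In reciprocal form, 1/v = (Km/Vmax)·(1/[S]) + 1/Vmax. The two points give (1/[S], 1/v) = (1.335, 0.2000) and (0.1471, 0.08475).
Slope = (0.2000 − 0.08475)/(1.335 − 0.1471) = 0.09701; intercept = 0.2000 − 0.09701×1.335 = 0.07048.
Vmax = 1/intercept = 14.2 nmol/s; Km = slope × Vmax = 0.09701 × 14.2 = 1.38 mM.

1.38 mM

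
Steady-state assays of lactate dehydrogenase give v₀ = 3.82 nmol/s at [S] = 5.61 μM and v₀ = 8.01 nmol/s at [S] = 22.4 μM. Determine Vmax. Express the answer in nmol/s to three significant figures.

In reciprocal form, 1/v = (Km/Vmax)·(1/[S]) + 1/Vmax. The two points give (1/[S], 1/v) = (0.1783, 0.2618) and (0.04464, 0.1248).
Slope = (0.2618 − 0.1248)/(0.1783 − 0.04464) = 1.025; intercept = 0.2618 − 1.025×0.1783 = 0.07909.
Vmax = 1/intercept = 12.6 nmol/s; Km = slope × Vmax = 1.025 × 12.6 = 13.0 μM.

12.6 nmol/s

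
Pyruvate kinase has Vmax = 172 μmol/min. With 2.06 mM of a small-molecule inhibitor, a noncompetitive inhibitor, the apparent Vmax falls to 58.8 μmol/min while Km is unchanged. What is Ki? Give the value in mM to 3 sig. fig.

1.07 mM

Noncompetitive: Vmax,app = Vmax/α with α = 1 + [I]/Ki.
α = Vmax/Vmax,app = 172/58.8 = 2.925.
Since α = 1 + [I]/Ki, [I]/Ki = 2.925 − 1 = 1.925 and Ki = 2.06/1.925 = 1.07 mM.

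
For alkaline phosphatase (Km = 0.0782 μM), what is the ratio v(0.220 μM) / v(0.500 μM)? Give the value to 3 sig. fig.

0.853

The fractional saturations are [S]/(Km+[S]) = 0.500/0.5782 = 0.8648 and 0.220/0.2982 = 0.7378.
v₂/v₁ is just their ratio: 0.7378/0.8648 = 0.853.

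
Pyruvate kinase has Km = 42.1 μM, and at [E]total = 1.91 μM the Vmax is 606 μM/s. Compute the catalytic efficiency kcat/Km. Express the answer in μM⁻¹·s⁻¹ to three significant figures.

7.54 μM⁻¹·s⁻¹

kcat = Vmax/[E]total = 606/1.91 = 317 s⁻¹.
kcat/Km = 317/42.1 = 7.54 μM⁻¹·s⁻¹.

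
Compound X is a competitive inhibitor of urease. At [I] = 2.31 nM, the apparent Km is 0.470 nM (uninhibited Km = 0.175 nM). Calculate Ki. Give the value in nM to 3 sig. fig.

1.37 nM

Competitive: Km,app = α·Km with α = 1 + [I]/Ki.
α = Km,app/Km = 0.470/0.175 = 2.686.
Ki = [I]/(α − 1) = 2.31/1.686 = 1.37 nM.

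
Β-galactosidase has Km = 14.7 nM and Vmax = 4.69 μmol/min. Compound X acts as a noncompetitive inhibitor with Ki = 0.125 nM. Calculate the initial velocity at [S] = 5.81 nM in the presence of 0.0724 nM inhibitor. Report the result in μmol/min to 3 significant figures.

0.841 μmol/min

α = 1 + [I]/Ki = 1 + 0.0724/0.125 = 1.579.
For a noncompetitive inhibitor, Vmax is reduced to Vmax/α while Km is unchanged: Km,app = 14.7 nM, Vmax,app = 2.97 μmol/min.
v = Vmax,app·[S]/(Km,app + [S]) = 2.97 × 5.81/(14.7 + 5.81) = 0.841 μmol/min.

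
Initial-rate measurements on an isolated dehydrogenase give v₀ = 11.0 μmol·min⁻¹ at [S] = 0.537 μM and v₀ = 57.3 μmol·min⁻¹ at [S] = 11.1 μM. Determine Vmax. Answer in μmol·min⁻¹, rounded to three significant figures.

72.9 μmol·min⁻¹

In reciprocal form, 1/v = (Km/Vmax)·(1/[S]) + 1/Vmax. The two points give (1/[S], 1/v) = (1.862, 0.09091) and (0.09009, 0.01745).
Slope = (0.09091 − 0.01745)/(1.862 − 0.09009) = 0.04145; intercept = 0.09091 − 0.04145×1.862 = 0.01372.
Vmax = 1/intercept = 72.9 μmol·min⁻¹; Km = slope × Vmax = 0.04145 × 72.9 = 3.02 μM.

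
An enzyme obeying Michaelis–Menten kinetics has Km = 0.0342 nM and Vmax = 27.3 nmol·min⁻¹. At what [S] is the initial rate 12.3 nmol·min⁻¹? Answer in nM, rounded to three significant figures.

0.0280 nM

The required fractional saturation is v/Vmax = 12.3/27.3 = 0.4505.
Then [S]/(Km+[S]) = 0.4505 ⇒ [S] = 0.0342 × 0.4505/(1 − 0.4505) = 0.0280 nM.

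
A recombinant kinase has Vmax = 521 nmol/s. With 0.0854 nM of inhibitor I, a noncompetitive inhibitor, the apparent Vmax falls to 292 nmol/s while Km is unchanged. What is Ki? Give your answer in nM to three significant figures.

0.109 nM

Noncompetitive: Vmax,app = Vmax/α with α = 1 + [I]/Ki.
α = Vmax/Vmax,app = 521/292 = 1.784.
Ki = [I]/(α − 1) = 0.0854/0.7842 = 0.109 nM.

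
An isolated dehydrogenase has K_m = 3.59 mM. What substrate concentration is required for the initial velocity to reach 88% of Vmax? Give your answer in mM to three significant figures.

26.3 mM

v/Vmax = [S]/(Km+[S]) = 0.88, so [S] = Km·0.88/(1 − 0.88) = 3.59 × 7.333.
[S] = 26.3 mM.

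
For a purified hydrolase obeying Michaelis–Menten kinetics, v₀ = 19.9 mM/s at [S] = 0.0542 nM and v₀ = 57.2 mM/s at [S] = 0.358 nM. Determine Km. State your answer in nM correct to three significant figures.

0.180 nM

In reciprocal form, 1/v = (Km/Vmax)·(1/[S]) + 1/Vmax. The two points give (1/[S], 1/v) = (18.45, 0.05025) and (2.793, 0.01748).
Slope = (0.05025 − 0.01748)/(18.45 − 2.793) = 0.002093; intercept = 0.05025 − 0.002093×18.45 = 0.01164.
Vmax = 1/intercept = 85.9 mM/s; Km = slope × Vmax = 0.002093 × 85.9 = 0.180 nM.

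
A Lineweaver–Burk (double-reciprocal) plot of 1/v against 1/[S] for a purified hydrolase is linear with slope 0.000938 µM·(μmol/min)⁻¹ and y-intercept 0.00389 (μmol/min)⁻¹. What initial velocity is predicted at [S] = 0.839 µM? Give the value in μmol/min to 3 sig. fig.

200 μmol/min

The y-intercept is 1/Vmax, so Vmax = 1/0.00389 = 257 μmol/min.
The slope is Km/Vmax, so Km = 0.000938 × 257 = 0.241 µM.
Then v = 257 × 0.839/(0.241 + 0.839) = 200 μmol/min.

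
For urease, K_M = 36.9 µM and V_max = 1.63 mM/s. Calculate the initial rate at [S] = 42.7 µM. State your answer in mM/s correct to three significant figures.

[S]/(Km+[S]) = 42.7/79.60 = 0.5364, the fractional saturation.
v = 0.5364 × Vmax = 0.5364 × 1.63 = 0.874 mM/s.

0.874 mM/s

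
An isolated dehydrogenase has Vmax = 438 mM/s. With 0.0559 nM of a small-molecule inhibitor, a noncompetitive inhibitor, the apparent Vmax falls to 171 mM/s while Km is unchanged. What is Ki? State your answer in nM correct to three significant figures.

Noncompetitive: Vmax,app = Vmax/α with α = 1 + [I]/Ki.
α = Vmax/Vmax,app = 438/171 = 2.561.
Ki = [I]/(α − 1) = 0.0559/1.561 = 0.0358 nM.

0.0358 nM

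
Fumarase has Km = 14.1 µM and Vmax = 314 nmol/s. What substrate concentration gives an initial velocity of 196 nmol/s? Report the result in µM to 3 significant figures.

23.4 µM

The required fractional saturation is v/Vmax = 196/314 = 0.6242.
Then [S]/(Km+[S]) = 0.6242 ⇒ [S] = 14.1 × 0.6242/(1 − 0.6242) = 23.4 µM.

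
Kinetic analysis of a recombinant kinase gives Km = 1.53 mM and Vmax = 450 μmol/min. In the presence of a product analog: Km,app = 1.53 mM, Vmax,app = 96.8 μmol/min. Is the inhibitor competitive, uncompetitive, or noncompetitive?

Vmax decreases (450 → 96.8 μmol/min) while Km is unchanged — pure noncompetitive inhibition.

noncompetitive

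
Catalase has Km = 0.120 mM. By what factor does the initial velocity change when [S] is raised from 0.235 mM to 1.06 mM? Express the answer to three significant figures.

1.36

Since Vmax cancels, v₂/v₁ = [S]₂(Km+[S]₁) / [S]₁(Km+[S]₂).
= 1.06×(0.120+0.235) / (0.235×(0.120+1.06)) = 0.3763/0.2773 = 1.36.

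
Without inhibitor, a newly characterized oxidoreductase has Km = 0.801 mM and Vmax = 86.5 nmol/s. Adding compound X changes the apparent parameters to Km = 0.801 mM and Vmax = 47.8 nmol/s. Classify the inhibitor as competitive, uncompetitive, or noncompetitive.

noncompetitive

Vmax decreases (86.5 → 47.8 nmol/s) while Km is unchanged — pure noncompetitive inhibition.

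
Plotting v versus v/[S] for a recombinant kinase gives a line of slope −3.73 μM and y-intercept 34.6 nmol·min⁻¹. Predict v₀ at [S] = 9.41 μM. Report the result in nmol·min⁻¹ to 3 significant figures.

In the Eadie–Hofstee form v = Vmax − Km·(v/[S]), the slope is −Km and the intercept is Vmax, so Km = 3.73 μM and Vmax = 34.6 nmol·min⁻¹.
v = 34.6 × 9.41/(3.73 + 9.41) = 24.8 nmol·min⁻¹.

24.8 nmol·min⁻¹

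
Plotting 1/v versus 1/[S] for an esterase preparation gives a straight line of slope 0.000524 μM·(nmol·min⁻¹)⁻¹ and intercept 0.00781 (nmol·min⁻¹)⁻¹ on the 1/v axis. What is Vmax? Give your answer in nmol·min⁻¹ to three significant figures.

128 nmol·min⁻¹

The y-intercept of a Lineweaver–Burk plot equals 1/Vmax, so Vmax = 1/0.00781 = 128 nmol·min⁻¹.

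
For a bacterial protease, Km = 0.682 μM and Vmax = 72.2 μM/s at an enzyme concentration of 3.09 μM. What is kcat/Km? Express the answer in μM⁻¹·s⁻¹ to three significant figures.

34.3 μM⁻¹·s⁻¹

kcat = Vmax/[E]total = 72.2/3.09 = 23.4 s⁻¹.
kcat/Km = 23.4/0.682 = 34.3 μM⁻¹·s⁻¹.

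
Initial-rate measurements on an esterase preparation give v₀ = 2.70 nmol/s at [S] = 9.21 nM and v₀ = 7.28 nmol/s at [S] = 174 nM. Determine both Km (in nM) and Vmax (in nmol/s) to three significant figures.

From v = Vmax[S]/(Km+[S]), each point gives Vmax = v(Km+[S])/[S].
Equating: 2.70(Km+9.21)/9.21 = 7.28(Km+174)/174.
0.2932·Km + 2.70 = 0.04184·Km + 7.28, so (0.2932 − 0.04184)·Km = 7.28 − 2.70.
Km = 4.580/0.2513 = 18.2 nM; then Vmax = 2.70(18.2+9.21)/9.21 = 8.04 nmol/s.

Km = 18.2 nM; Vmax = 8.04 nmol/s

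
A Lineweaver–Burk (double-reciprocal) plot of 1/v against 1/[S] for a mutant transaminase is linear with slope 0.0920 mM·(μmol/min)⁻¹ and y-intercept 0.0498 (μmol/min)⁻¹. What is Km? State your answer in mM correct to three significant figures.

1.85 mM

y-intercept = 1/Vmax ⇒ Vmax = 20.1 μmol/min; slope = Km/Vmax ⇒ Km = slope × Vmax.
Km = 0.0920 × 20.1 = 1.85 mM.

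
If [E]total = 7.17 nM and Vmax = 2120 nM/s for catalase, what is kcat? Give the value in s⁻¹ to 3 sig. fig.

kcat = Vmax/[E]total = 2120 nM/s / 7.17 nM = 296 s⁻¹.

296 s⁻¹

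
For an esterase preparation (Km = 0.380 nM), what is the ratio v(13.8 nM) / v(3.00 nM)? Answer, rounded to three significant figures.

The fractional saturations are [S]/(Km+[S]) = 3.00/3.380 = 0.8876 and 13.8/14.18 = 0.9732.
v₂/v₁ is just their ratio: 0.9732/0.8876 = 1.10.

1.10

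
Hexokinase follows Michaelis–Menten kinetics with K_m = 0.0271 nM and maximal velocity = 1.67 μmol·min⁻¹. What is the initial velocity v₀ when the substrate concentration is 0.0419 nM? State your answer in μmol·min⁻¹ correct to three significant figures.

[S]/(Km+[S]) = 0.0419/0.06900 = 0.6072, the fractional saturation.
v = 0.6072 × Vmax = 0.6072 × 1.67 = 1.01 μmol·min⁻¹.

1.01 μmol·min⁻¹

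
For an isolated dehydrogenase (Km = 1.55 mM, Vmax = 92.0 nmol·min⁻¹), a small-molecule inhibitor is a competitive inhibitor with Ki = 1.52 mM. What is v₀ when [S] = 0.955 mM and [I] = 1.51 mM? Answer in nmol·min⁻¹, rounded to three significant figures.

21.7 nmol·min⁻¹

With α = 1 + [I]/Ki = 1 + 1.51/1.52 = 1.993, the competitive rate law is v = Vmax[S] / (αKm + [S]).
v = 92.0×0.955 / (1.993×1.55 + 0.955) = 87.86/4.045 = 21.7 nmol·min⁻¹.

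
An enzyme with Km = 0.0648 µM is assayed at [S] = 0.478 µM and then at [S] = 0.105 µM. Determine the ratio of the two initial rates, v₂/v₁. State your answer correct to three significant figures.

The fractional saturations are [S]/(Km+[S]) = 0.478/0.5428 = 0.8806 and 0.105/0.1698 = 0.6184.
v₂/v₁ is just their ratio: 0.6184/0.8806 = 0.702.

0.702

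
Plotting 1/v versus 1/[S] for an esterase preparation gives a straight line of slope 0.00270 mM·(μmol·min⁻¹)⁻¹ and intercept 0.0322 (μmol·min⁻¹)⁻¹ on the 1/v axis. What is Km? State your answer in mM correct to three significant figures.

y-intercept = 1/Vmax ⇒ Vmax = 31.1 μmol·min⁻¹; slope = Km/Vmax ⇒ Km = slope × Vmax.
Km = 0.00270 × 31.1 = 0.0839 mM.

0.0839 mM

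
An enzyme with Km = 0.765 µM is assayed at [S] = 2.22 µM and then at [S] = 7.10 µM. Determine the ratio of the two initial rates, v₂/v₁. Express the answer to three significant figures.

1.21

The fractional saturations are [S]/(Km+[S]) = 2.22/2.985 = 0.7437 and 7.10/7.865 = 0.9027.
v₂/v₁ is just their ratio: 0.9027/0.7437 = 1.21.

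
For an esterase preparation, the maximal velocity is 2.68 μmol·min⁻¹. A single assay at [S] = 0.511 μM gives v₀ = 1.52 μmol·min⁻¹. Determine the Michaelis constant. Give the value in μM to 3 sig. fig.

0.390 μM

From v = Vmax[S]/(Km+[S]), Km = [S](Vmax − v)/v.
Km = 0.511 × (2.68 − 1.52) / 1.52 = 0.5928/1.52 = 0.390 μM.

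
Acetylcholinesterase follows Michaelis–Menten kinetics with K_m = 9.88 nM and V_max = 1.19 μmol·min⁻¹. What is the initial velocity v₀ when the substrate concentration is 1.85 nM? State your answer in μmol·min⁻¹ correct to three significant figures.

v = Vmax·[S]/(Km + [S]) = 1.19 × 1.85 / (9.88 + 1.85)
  = 2.202 / 11.73 = 0.188 μmol·min⁻¹.

0.188 μmol·min⁻¹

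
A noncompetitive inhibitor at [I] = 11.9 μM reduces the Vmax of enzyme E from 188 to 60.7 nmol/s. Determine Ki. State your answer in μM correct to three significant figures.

5.67 μM

Noncompetitive: Vmax,app = Vmax/α with α = 1 + [I]/Ki.
α = Vmax/Vmax,app = 188/60.7 = 3.097.
Ki = [I]/(α − 1) = 11.9/2.097 = 5.67 μM.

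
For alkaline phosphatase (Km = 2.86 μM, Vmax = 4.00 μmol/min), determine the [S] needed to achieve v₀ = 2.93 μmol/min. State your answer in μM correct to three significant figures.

7.83 μM

Rearranging v = Vmax[S]/(Km+[S]) gives [S] = Km·v/(Vmax − v).
[S] = 2.86 × 2.93 / (4.00 − 2.93) = 8.380/1.070 = 7.83 μM.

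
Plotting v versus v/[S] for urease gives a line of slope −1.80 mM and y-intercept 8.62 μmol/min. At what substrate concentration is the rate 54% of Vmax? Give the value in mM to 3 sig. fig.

2.11 mM

The Eadie–Hofstee slope gives Km = 1.80 mM (slope = −Km).
v/Vmax = [S]/(Km+[S]) = 0.54 ⇒ [S] = Km·0.54/(1−0.54) = 1.80 × 1.174 = 2.11 mM.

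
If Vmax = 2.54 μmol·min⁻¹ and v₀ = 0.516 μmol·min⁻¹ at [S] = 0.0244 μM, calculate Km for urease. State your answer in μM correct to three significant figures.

0.0957 μM

From v = Vmax[S]/(Km+[S]), Km = [S](Vmax − v)/v.
Km = 0.0244 × (2.54 − 0.516) / 0.516 = 0.04939/0.516 = 0.0957 μM.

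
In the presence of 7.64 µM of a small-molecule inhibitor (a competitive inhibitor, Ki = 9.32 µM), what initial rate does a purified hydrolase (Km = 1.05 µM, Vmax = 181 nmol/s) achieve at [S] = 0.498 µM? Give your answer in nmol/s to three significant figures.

37.4 nmol/s

α = 1 + [I]/Ki = 1 + 7.64/9.32 = 1.820.
For a competitive inhibitor, Vmax is unchanged and the apparent Km becomes α·Km: Km,app = 1.91 µM, Vmax,app = 181 nmol/s.
v = Vmax,app·[S]/(Km,app + [S]) = 181 × 0.498/(1.91 + 0.498) = 37.4 nmol/s.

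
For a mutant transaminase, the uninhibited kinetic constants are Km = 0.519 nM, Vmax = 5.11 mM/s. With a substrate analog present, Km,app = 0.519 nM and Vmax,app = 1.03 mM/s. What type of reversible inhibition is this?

noncompetitive

Vmax decreases (5.11 → 1.03 mM/s) while Km is unchanged — pure noncompetitive inhibition.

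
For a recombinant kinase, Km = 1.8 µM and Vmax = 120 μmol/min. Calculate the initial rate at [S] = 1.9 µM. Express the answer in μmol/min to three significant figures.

[S]/(Km+[S]) = 1.9/3.700 = 0.5135, the fractional saturation.
v = 0.5135 × Vmax = 0.5135 × 120 = 61.6 μmol/min.

61.6 μmol/min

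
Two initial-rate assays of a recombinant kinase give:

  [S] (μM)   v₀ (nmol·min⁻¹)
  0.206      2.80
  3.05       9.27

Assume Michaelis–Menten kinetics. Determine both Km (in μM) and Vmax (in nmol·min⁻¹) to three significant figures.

From v = Vmax[S]/(Km+[S]), each point gives Vmax = v(Km+[S])/[S].
Equating: 2.80(Km+0.206)/0.206 = 9.27(Km+3.05)/3.05.
13.59·Km + 2.80 = 3.039·Km + 9.27, so (13.59 − 3.039)·Km = 9.27 − 2.80.
Km = 6.470/10.55 = 0.613 μM; then Vmax = 2.80(0.613+0.206)/0.206 = 11.1 nmol·min⁻¹.

Km = 0.613 μM; Vmax = 11.1 nmol·min⁻¹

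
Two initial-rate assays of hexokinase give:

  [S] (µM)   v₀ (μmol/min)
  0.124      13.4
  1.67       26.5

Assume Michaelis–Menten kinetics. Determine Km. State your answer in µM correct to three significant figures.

In reciprocal form, 1/v = (Km/Vmax)·(1/[S]) + 1/Vmax. The two points give (1/[S], 1/v) = (8.065, 0.07463) and (0.5988, 0.03774).
Slope = (0.07463 − 0.03774)/(8.065 − 0.5988) = 0.004941; intercept = 0.07463 − 0.004941×8.065 = 0.03478.
Vmax = 1/intercept = 28.8 μmol/min; Km = slope × Vmax = 0.004941 × 28.8 = 0.142 µM.

0.142 µM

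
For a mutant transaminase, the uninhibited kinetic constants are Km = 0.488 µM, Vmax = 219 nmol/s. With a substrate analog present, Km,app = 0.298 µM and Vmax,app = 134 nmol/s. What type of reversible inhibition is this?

Both Km and Vmax decrease by the same factor (~1.64-fold) — characteristic of uncompetitive inhibition.

uncompetitive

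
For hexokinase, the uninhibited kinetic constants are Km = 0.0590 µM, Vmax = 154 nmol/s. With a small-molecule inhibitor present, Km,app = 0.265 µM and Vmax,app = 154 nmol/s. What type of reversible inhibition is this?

competitive

Km increases (0.0590 → 0.265 µM) while Vmax is unchanged — the hallmark of competitive inhibition.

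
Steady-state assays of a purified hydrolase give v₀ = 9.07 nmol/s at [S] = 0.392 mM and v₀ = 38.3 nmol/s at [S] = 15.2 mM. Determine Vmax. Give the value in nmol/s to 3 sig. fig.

41.9 nmol/s

In reciprocal form, 1/v = (Km/Vmax)·(1/[S]) + 1/Vmax. The two points give (1/[S], 1/v) = (2.551, 0.1103) and (0.06579, 0.02611).
Slope = (0.1103 − 0.02611)/(2.551 − 0.06579) = 0.03386; intercept = 0.1103 − 0.03386×2.551 = 0.02388.
Vmax = 1/intercept = 41.9 nmol/s; Km = slope × Vmax = 0.03386 × 41.9 = 1.42 mM.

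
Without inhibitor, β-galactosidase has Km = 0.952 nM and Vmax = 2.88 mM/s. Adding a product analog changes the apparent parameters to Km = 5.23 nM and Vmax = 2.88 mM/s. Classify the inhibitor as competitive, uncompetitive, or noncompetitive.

competitive

Km increases (0.952 → 5.23 nM) while Vmax is unchanged — the hallmark of competitive inhibition.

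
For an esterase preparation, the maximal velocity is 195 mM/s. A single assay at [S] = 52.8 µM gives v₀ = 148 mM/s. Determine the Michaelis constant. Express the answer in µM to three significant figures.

16.8 µM

From v = Vmax[S]/(Km+[S]), Km = [S](Vmax − v)/v.
Km = 52.8 × (195 − 148) / 148 = 2482/148 = 16.8 µM.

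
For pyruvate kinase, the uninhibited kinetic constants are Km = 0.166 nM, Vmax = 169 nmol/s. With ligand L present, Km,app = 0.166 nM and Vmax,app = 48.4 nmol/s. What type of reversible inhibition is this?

Vmax decreases (169 → 48.4 nmol/s) while Km is unchanged — pure noncompetitive inhibition.

noncompetitive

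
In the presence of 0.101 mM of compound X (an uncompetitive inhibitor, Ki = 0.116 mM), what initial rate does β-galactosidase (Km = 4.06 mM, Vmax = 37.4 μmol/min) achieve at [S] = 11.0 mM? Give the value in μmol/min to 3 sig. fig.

16.7 μmol/min

With α = 1 + [I]/Ki = 1 + 0.101/0.116 = 1.871, the uncompetitive rate law is v = (Vmax/α)·[S] / (Km/α + [S]).
v = (37.4/1.871)×11.0 / (4.06/1.871 + 11.0) = 219.9/13.17 = 16.7 μmol/min.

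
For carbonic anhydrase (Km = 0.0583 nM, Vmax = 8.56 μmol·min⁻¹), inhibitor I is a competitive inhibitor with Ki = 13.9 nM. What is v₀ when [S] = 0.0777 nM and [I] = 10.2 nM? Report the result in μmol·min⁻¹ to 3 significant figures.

3.72 μmol·min⁻¹

With α = 1 + [I]/Ki = 1 + 10.2/13.9 = 1.734, the competitive rate law is v = Vmax[S] / (αKm + [S]).
v = 8.56×0.0777 / (1.734×0.0583 + 0.0777) = 0.6651/0.1788 = 3.72 μmol·min⁻¹.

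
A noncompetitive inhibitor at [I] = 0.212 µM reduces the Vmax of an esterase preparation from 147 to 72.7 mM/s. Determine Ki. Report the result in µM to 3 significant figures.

Noncompetitive: Vmax,app = Vmax/α with α = 1 + [I]/Ki.
α = Vmax/Vmax,app = 147/72.7 = 2.022.
Since α = 1 + [I]/Ki, [I]/Ki = 2.022 − 1 = 1.022 and Ki = 0.212/1.022 = 0.207 µM.

0.207 µM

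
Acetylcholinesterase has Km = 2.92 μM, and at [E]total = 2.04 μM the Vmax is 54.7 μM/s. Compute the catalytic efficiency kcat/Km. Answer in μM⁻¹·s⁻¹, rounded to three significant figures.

9.18 μM⁻¹·s⁻¹

kcat = Vmax/[E]total = 54.7/2.04 = 26.8 s⁻¹.
kcat/Km = 26.8/2.92 = 9.18 μM⁻¹·s⁻¹.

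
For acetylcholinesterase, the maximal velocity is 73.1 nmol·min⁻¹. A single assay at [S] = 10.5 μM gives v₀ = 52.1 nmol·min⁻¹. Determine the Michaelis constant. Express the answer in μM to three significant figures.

From v = Vmax[S]/(Km+[S]), Km = [S](Vmax − v)/v.
Km = 10.5 × (73.1 − 52.1) / 52.1 = 220.5/52.1 = 4.23 μM.

4.23 μM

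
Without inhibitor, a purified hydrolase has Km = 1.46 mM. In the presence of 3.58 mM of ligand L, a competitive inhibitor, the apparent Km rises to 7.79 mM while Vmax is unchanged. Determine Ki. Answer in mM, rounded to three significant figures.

Competitive: Km,app = α·Km with α = 1 + [I]/Ki.
α = Km,app/Km = 7.79/1.46 = 5.336.
Ki = [I]/(α − 1) = 3.58/4.336 = 0.826 mM.

0.826 mM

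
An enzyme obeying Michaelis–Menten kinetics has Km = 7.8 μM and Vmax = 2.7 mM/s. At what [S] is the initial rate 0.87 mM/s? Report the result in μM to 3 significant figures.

3.71 μM

Rearranging v = Vmax[S]/(Km+[S]) gives [S] = Km·v/(Vmax − v).
[S] = 7.8 × 0.87 / (2.7 − 0.87) = 6.786/1.830 = 3.71 μM.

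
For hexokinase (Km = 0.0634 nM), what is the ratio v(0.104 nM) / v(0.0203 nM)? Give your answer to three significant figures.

2.56

Since Vmax cancels, v₂/v₁ = [S]₂(Km+[S]₁) / [S]₁(Km+[S]₂).
= 0.104×(0.0634+0.0203) / (0.0203×(0.0634+0.104)) = 0.008705/0.003398 = 2.56.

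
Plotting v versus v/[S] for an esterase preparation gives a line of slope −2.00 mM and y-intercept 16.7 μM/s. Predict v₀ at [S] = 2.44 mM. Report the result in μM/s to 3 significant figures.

In the Eadie–Hofstee form v = Vmax − Km·(v/[S]), the slope is −Km and the intercept is Vmax, so Km = 2.00 mM and Vmax = 16.7 μM/s.
v = 16.7 × 2.44/(2.00 + 2.44) = 9.18 μM/s.

9.18 μM/s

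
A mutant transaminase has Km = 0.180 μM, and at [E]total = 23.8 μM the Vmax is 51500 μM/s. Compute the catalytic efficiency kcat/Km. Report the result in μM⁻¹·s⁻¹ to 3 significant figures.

12000 μM⁻¹·s⁻¹

kcat = Vmax/[E]total = 51500/23.8 = 2160 s⁻¹.
kcat/Km = 2160/0.180 = 12000 μM⁻¹·s⁻¹.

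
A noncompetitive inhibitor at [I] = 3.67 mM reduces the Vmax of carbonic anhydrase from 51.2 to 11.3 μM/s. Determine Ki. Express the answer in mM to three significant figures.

1.04 mM

Noncompetitive: Vmax,app = Vmax/α with α = 1 + [I]/Ki.
α = Vmax/Vmax,app = 51.2/11.3 = 4.531.
Since α = 1 + [I]/Ki, [I]/Ki = 4.531 − 1 = 3.531 and Ki = 3.67/3.531 = 1.04 mM.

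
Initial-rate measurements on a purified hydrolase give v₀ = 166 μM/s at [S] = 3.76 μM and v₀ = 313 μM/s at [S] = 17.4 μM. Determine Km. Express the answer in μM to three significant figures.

5.62 μM

From v = Vmax[S]/(Km+[S]), each point gives Vmax = v(Km+[S])/[S].
Equating: 166(Km+3.76)/3.76 = 313(Km+17.4)/17.4.
44.15·Km + 166 = 17.99·Km + 313, so (44.15 − 17.99)·Km = 313 − 166.
Km = 147.0/26.16 = 5.62 μM; then Vmax = 166(5.62+3.76)/3.76 = 414 μM/s.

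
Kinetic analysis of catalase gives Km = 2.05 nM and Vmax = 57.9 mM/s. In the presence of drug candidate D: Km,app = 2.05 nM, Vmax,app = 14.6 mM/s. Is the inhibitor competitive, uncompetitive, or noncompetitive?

Vmax decreases (57.9 → 14.6 mM/s) while Km is unchanged — pure noncompetitive inhibition.

noncompetitive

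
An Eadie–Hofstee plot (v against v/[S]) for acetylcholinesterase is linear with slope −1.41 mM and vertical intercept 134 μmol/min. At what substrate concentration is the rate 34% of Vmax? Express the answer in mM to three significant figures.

0.726 mM

The Eadie–Hofstee slope gives Km = 1.41 mM (slope = −Km).
v/Vmax = [S]/(Km+[S]) = 0.34 ⇒ [S] = Km·0.34/(1−0.34) = 1.41 × 0.5152 = 0.726 mM.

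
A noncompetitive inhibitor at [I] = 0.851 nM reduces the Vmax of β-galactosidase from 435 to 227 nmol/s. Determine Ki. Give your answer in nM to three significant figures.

0.929 nM

Noncompetitive: Vmax,app = Vmax/α with α = 1 + [I]/Ki.
α = Vmax/Vmax,app = 435/227 = 1.916.
Since α = 1 + [I]/Ki, [I]/Ki = 1.916 − 1 = 0.9163 and Ki = 0.851/0.9163 = 0.929 nM.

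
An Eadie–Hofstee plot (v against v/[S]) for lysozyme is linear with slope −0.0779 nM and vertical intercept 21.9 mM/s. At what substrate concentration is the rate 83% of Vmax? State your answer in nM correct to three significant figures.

The Eadie–Hofstee slope gives Km = 0.0779 nM (slope = −Km).
v/Vmax = [S]/(Km+[S]) = 0.83 ⇒ [S] = Km·0.83/(1−0.83) = 0.0779 × 4.882 = 0.380 nM.

0.380 nM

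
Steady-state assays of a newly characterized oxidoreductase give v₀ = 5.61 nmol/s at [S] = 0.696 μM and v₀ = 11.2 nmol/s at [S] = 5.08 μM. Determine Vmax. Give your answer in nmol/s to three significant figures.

In reciprocal form, 1/v = (Km/Vmax)·(1/[S]) + 1/Vmax. The two points give (1/[S], 1/v) = (1.437, 0.1783) and (0.1969, 0.08929).
Slope = (0.1783 − 0.08929)/(1.437 − 0.1969) = 0.07175; intercept = 0.1783 − 0.07175×1.437 = 0.07516.
Vmax = 1/intercept = 13.3 nmol/s; Km = slope × Vmax = 0.07175 × 13.3 = 0.955 μM.

13.3 nmol/s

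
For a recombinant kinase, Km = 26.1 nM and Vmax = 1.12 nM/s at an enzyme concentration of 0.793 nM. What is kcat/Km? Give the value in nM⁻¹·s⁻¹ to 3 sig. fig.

kcat = Vmax/[E]total = 1.12/0.793 = 1.41 s⁻¹.
kcat/Km = 1.41/26.1 = 0.0541 nM⁻¹·s⁻¹.

0.0541 nM⁻¹·s⁻¹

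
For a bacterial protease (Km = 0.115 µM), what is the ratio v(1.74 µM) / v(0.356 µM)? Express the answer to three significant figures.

Since Vmax cancels, v₂/v₁ = [S]₂(Km+[S]₁) / [S]₁(Km+[S]₂).
= 1.74×(0.115+0.356) / (0.356×(0.115+1.74)) = 0.8195/0.6604 = 1.24.

1.24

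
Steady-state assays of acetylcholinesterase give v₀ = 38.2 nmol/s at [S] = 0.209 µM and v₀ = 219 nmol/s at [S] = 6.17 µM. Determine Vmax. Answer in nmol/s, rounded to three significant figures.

In reciprocal form, 1/v = (Km/Vmax)·(1/[S]) + 1/Vmax. The two points give (1/[S], 1/v) = (4.785, 0.02618) and (0.1621, 0.004566).
Slope = (0.02618 − 0.004566)/(4.785 − 0.1621) = 0.004675; intercept = 0.02618 − 0.004675×4.785 = 0.003808.
Vmax = 1/intercept = 263 nmol/s; Km = slope × Vmax = 0.004675 × 263 = 1.23 µM.

263 nmol/s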